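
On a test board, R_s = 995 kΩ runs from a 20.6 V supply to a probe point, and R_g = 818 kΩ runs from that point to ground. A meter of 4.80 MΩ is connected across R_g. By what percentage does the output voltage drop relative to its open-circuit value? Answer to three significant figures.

Unloaded V = 20.6 × 818/1813 = 9.2944 V.
Loaded: R_g‖R_L = 698.9 kΩ, giving V = 20.6 × 698.9/1694 = 8.4995 V.
Drop = (9.2944 − 8.4995) / 9.2944 = 8.55 %.

8.55 %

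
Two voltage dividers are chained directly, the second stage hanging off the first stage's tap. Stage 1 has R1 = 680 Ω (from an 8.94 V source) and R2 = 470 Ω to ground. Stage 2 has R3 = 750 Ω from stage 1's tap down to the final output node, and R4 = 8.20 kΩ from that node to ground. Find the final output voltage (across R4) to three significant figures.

Stage 2 presents R3+R4 = 8950 Ω as a load on stage 1's tap.
Stage 1's lower leg becomes R2‖(R3+R4) = 446.5 Ω, so V_mid = 8.94 × 446.5/1127 = 3.544 V.
Stage 2 is itself unloaded: V_out = V_mid × R4/(R3+R4) = 3.544 × 8200/8950 = 3.25 V.

V_out ≈ 3.25 V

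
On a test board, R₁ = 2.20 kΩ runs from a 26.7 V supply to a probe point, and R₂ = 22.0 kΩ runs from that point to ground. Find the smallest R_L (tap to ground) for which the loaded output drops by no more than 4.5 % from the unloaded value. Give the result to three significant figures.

Output resistance R_th = R₁‖R₂ = (2.20 × 22.0)/24.20 = 2.000 kΩ.
The fractional drop is R_th/(R_th + R_L); requiring this ≤ 0.0450 gives R_L ≥ R_th(1/0.0450 − 1) = 2.000 × 21.22 = 42.4 kΩ.

R_L(min) ≈ 42.4 kΩ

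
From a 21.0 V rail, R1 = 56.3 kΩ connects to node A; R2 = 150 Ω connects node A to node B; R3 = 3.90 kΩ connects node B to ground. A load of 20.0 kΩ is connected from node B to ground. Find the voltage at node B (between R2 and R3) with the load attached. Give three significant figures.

V ≈ 1.15 V

At node B, R3 is in parallel with the load: R3‖R_L = 3264 Ω.
Below node A the resistance is R2 + (R3‖R_L) = 3414 Ω, so V_A = 21.0 × 3414/59710 = 1.200 V.
Then V_B = V_A × (R3‖R_L)/(R2 + R3‖R_L) = 1.200 × 3264/3414 = 1.15 V.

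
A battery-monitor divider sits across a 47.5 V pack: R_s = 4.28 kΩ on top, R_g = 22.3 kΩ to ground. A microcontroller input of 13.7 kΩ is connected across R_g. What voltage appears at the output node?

The load sits in parallel with R_g: R_g‖R_L = (22.3 × 13.7) / (22.3 + 13.7) = 8.486 kΩ.
V_out = 47.5 × 8.486 / (4.28 + 8.486) = 47.5 × 8.486/12.77 = 31.6 V.

V_out ≈ 31.6 V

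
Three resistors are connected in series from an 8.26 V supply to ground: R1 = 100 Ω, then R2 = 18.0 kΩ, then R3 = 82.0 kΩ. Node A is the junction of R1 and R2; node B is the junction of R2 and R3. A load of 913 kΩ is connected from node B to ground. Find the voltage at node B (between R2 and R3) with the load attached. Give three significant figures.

V ≈ 6.66 V

At node B, R3 is in parallel with the load: R3‖R_L = 75240 Ω.
Below node A the resistance is R2 + (R3‖R_L) = 93240 Ω, so V_A = 8.26 × 93240/93340 = 8.251 V.
Then V_B = V_A × (R3‖R_L)/(R2 + R3‖R_L) = 8.251 × 75240/93240 = 6.66 V.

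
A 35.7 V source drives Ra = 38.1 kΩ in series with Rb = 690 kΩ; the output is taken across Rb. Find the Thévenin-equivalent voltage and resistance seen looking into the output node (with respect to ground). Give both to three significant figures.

V_th = 33.8 V, R_th = 36.1 kΩ

V_th is the open-circuit tap voltage: 35.7 × 690/(38.1 + 690) = 33.8 V.
With the supply zeroed, Ra and Rb appear in parallel from the tap: R_th = Ra‖Rb = (38.1 × 690)/728.1 = 36.1 kΩ.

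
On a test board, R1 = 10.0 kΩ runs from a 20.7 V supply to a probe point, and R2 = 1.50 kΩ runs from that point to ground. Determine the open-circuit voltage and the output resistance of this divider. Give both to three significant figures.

V_th = 2.70 V, R_th = 1.30 kΩ

V_th is the open-circuit tap voltage: 20.7 × 1.50/(10.0 + 1.50) = 2.70 V.
With the supply zeroed, R1 and R2 appear in parallel from the tap: R_th = R1‖R2 = (10.0 × 1.50)/11.50 = 1.30 kΩ.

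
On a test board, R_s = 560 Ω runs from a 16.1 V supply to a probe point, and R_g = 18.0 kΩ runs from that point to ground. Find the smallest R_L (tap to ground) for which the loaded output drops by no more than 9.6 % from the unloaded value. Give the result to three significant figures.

Output resistance R_th = R_s‖R_g = (560 × 18000)/18560 = 543.1 Ω.
The fractional drop is R_th/(R_th + R_L); requiring this ≤ 0.0960 gives R_L ≥ R_th(1/0.0960 − 1) = 543.1 × 9.417 = 5.11 kΩ.

R_L(min) ≈ 5.11 kΩ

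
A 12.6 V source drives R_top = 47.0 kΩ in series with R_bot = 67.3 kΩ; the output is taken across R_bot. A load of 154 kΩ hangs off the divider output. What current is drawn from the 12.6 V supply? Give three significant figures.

I ≈ 0.134 mA

R_bot‖R_L = 46.83 kΩ, so the source sees R_top + R_bot‖R_L = 93.83 kΩ.
I = 12.6 V / 93.83 kΩ = 0.134 mA.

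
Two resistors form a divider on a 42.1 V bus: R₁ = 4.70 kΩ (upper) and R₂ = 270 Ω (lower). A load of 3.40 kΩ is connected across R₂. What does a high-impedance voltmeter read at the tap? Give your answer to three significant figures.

V_out ≈ 2.13 V

The load sits in parallel with R₂: R₂‖R_L = (270 × 3400) / (270 + 3400) = 250.1 Ω.
V_out = 42.1 × 250.1 / (4700 + 250.1) = 42.1 × 250.1/4950 = 2.13 V.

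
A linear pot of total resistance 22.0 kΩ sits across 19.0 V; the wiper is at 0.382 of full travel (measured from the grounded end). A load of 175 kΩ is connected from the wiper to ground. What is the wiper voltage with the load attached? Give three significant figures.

The wiper splits the pot into (1−α)R = 13.60 kΩ above and αR = 8.404 kΩ below.
Lower section ‖ load = 8.019 kΩ.
V_wiper = 19.0 × 8.019/(13.60 + 8.019) = 7.05 V.

V ≈ 7.05 V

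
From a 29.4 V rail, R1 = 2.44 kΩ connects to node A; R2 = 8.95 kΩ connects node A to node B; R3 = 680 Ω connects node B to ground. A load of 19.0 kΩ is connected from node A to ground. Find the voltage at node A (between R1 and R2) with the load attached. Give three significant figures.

Below node A the series string R2+R3 = 9630 Ω sits in parallel with the 19000 Ω load: 6391 Ω.
V_A = 29.4 × 6391/(2440 + 6391) = 21.3 V.

V ≈ 21.3 V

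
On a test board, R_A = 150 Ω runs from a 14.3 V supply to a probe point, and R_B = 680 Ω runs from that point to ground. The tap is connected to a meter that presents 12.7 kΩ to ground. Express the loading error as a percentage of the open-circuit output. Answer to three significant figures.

The divider's output (Thévenin) resistance is R_A‖R_B = 122.9 Ω.
Fractional drop under load = R_th/(R_th + R_L) = 122.9 / (122.9 + 12700) = 0.009584.
So the output falls by 0.958 %.

0.958 %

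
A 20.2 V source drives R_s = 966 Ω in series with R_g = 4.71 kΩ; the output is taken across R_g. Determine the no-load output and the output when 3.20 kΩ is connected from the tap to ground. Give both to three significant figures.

Open-circuit: V = 20.2 × 4710/(966 + 4710) = 16.8 V.
With the load, R_g becomes R_g‖R_L = 1905 Ω, so V = 20.2 × 1905/2871 = 13.4 V.

Unloaded: 16.8 V; loaded: 13.4 V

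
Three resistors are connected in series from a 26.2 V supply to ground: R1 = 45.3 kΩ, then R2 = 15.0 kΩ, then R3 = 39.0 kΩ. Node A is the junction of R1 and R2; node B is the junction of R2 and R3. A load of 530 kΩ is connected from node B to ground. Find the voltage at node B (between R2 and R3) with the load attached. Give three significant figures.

V ≈ 9.85 V

At node B, R3 is in parallel with the load: R3‖R_L = 36.33 kΩ.
Below node A the resistance is R2 + (R3‖R_L) = 51.33 kΩ, so V_A = 26.2 × 51.33/96.63 = 13.92 V.
Then V_B = V_A × (R3‖R_L)/(R2 + R3‖R_L) = 13.92 × 36.33/51.33 = 9.85 V.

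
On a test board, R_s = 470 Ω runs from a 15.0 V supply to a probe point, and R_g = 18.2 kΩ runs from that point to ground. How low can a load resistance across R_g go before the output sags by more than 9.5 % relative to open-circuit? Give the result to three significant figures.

Output resistance R_th = R_s‖R_g = (470 × 18200)/18670 = 458.2 Ω.
The fractional drop is R_th/(R_th + R_L); requiring this ≤ 0.0950 gives R_L ≥ R_th(1/0.0950 − 1) = 458.2 × 9.526 = 4.36 kΩ.

R_L(min) ≈ 4.36 kΩ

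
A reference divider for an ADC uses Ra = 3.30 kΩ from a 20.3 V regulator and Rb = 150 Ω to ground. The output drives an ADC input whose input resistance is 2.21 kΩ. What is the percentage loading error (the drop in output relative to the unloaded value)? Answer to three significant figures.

6.10 %

The divider's output (Thévenin) resistance is Ra‖Rb = 143.5 Ω.
Fractional drop under load = R_th/(R_th + R_L) = 143.5 / (143.5 + 2210) = 0.06096.
So the output falls by 6.10 %.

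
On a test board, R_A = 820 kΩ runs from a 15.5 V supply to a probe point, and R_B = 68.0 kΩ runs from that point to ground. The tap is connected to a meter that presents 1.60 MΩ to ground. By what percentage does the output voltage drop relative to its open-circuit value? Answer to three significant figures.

3.78 %

The divider's output (Thévenin) resistance is R_A‖R_B = 62.79 kΩ.
Fractional drop under load = R_th/(R_th + R_L) = 62.79 / (62.79 + 1600) = 0.03776.
So the output falls by 3.78 %.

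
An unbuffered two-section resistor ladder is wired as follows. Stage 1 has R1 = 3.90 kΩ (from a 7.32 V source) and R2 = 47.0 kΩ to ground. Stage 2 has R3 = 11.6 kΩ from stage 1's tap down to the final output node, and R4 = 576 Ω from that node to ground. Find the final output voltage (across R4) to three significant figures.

Stage 2 presents R3+R4 = 12180 Ω as a load on stage 1's tap.
Stage 1's lower leg becomes R2‖(R3+R4) = 9671 Ω, so V_mid = 7.32 × 9671/13570 = 5.216 V.
Stage 2 is itself unloaded: V_out = V_mid × R4/(R3+R4) = 5.216 × 576/12180 = 0.247 V.

V_out ≈ 0.247 V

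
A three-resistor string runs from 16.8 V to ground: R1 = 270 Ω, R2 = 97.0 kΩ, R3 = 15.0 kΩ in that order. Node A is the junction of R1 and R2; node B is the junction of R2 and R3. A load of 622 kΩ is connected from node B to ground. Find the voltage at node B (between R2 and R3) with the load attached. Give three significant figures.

V ≈ 2.20 V

At node B, R3 is in parallel with the load: R3‖R_L = 14650 Ω.
Below node A the resistance is R2 + (R3‖R_L) = 111600 Ω, so V_A = 16.8 × 111600/111900 = 16.76 V.
Then V_B = V_A × (R3‖R_L)/(R2 + R3‖R_L) = 16.76 × 14650/111600 = 2.20 V.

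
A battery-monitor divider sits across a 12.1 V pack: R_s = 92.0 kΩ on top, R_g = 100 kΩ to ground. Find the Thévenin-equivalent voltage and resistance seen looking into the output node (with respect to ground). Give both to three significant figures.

V_th = 6.30 V, R_th = 47.9 kΩ

V_th is the open-circuit tap voltage: 12.1 × 100/(92.0 + 100) = 6.30 V.
With the supply zeroed, R_s and R_g appear in parallel from the tap: R_th = R_s‖R_g = (92.0 × 100)/192.0 = 47.9 kΩ.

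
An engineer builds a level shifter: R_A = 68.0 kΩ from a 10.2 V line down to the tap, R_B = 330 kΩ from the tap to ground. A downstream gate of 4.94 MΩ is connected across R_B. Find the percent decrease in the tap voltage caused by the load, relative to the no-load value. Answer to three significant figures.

1.13 %

The divider's output (Thévenin) resistance is R_A‖R_B = 56.38 kΩ.
Fractional drop under load = R_th/(R_th + R_L) = 56.38 / (56.38 + 4940) = 0.01128.
So the output falls by 1.13 %.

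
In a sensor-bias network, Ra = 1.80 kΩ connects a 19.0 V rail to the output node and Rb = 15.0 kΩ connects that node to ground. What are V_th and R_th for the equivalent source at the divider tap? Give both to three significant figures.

V_th = 17.0 V, R_th = 1.61 kΩ

V_th is the open-circuit tap voltage: 19.0 × 15.0/(1.80 + 15.0) = 17.0 V.
With the supply zeroed, Ra and Rb appear in parallel from the tap: R_th = Ra‖Rb = (1.80 × 15.0)/16.80 = 1.61 kΩ.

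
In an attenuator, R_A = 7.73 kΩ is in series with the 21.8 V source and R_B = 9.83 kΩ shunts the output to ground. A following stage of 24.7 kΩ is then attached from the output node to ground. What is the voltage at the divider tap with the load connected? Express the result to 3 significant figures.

V_out ≈ 10.4 V

The load sits in parallel with R_B: R_B‖R_L = (9.83 × 24.7) / (9.83 + 24.7) = 7.032 kΩ.
V_out = 21.8 × 7.032 / (7.73 + 7.032) = 21.8 × 7.032/14.76 = 10.4 V.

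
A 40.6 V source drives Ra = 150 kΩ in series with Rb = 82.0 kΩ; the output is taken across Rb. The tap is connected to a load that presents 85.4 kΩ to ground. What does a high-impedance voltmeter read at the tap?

V_out ≈ 8.85 V

The load sits in parallel with Rb: Rb‖R_L = (82.0 × 85.4) / (82.0 + 85.4) = 41.83 kΩ.
V_out = 40.6 × 41.83 / (150 + 41.83) = 40.6 × 41.83/191.8 = 8.85 V.
(Unloaded it would have been 14.3 V.)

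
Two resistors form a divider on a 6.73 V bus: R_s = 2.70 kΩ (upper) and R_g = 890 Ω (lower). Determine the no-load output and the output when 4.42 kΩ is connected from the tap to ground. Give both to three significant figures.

Unloaded: 1.67 V; loaded: 1.45 V

Open-circuit: V = 6.73 × 890/(2700 + 890) = 1.67 V.
With the load, R_g becomes R_g‖R_L = 740.8 Ω, so V = 6.73 × 740.8/3441 = 1.45 V.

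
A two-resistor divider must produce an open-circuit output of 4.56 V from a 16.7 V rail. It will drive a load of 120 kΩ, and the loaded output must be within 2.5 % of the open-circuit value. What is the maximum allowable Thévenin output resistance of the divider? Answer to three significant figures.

Loading drop = R_th/(R_th + R_L) ≤ 0.0250, so R_th ≤ R_L · ε/(1−ε) = 120 kΩ × 0.0250/0.9750 = 3.08 kΩ.
(Any R1, R2 with R2/(R1+R2) = 0.273 and R1‖R2 ≤ 3.08 kΩ will meet the spec.)

R_th ≤ 3.08 kΩ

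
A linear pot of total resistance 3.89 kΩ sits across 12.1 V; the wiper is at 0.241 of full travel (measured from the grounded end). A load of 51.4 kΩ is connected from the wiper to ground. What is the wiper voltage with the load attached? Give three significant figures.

V ≈ 2.88 V

The wiper splits the pot into (1−α)R = 2953 Ω above and αR = 937.5 Ω below.
Lower section ‖ load = 920.7 Ω.
V_wiper = 12.1 × 920.7/(2953 + 920.7) = 2.88 V.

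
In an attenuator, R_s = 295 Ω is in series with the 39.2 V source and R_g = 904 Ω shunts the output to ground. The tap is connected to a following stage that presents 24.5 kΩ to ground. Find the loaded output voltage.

V_out ≈ 29.3 V

The load sits in parallel with R_g: R_g‖R_L = (904 × 24500) / (904 + 24500) = 871.8 Ω.
V_out = 39.2 × 871.8 / (295 + 871.8) = 39.2 × 871.8/1167 = 29.3 V.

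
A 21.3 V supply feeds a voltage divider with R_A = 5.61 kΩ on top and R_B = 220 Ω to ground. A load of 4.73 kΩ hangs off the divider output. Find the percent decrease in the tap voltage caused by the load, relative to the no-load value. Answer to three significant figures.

4.28 %

The divider's output (Thévenin) resistance is R_A‖R_B = 211.7 Ω.
Fractional drop under load = R_th/(R_th + R_L) = 211.7 / (211.7 + 4730) = 0.04284.
So the output falls by 4.28 %.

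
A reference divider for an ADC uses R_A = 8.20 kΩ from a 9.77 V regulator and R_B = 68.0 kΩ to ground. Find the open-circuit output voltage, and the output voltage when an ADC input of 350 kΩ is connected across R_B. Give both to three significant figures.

Open-circuit: V = 9.77 × 68.0/(8.20 + 68.0) = 8.72 V.
With the load, R_B becomes R_B‖R_L = 56.94 kΩ, so V = 9.77 × 56.94/65.14 = 8.54 V.

Unloaded: 8.72 V; loaded: 8.54 V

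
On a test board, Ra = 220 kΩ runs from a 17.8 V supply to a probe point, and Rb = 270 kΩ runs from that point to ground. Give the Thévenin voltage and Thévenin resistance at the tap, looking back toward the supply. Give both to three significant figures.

V_th is the open-circuit tap voltage: 17.8 × 270/(220 + 270) = 9.81 V.
With the supply zeroed, Ra and Rb appear in parallel from the tap: R_th = Ra‖Rb = (220 × 270)/490.0 = 121 kΩ.

V_th = 9.81 V, R_th = 121 kΩ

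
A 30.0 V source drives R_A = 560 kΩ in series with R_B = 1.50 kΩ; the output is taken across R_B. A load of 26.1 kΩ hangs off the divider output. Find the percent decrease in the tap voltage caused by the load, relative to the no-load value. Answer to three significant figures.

5.42 %

The divider's output (Thévenin) resistance is R_A‖R_B = 1.496 kΩ.
Fractional drop under load = R_th/(R_th + R_L) = 1.496 / (1.496 + 26.1) = 0.05421.
So the output falls by 5.42 %.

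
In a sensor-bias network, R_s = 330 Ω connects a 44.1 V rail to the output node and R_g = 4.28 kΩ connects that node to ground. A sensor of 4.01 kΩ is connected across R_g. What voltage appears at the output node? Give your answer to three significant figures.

V_out ≈ 38.0 V

The load sits in parallel with R_g: R_g‖R_L = (4280 × 4010) / (4280 + 4010) = 2070 Ω.
V_out = 44.1 × 2070 / (330 + 2070) = 44.1 × 2070/2400 = 38.0 V.
(Unloaded it would have been 40.9 V.)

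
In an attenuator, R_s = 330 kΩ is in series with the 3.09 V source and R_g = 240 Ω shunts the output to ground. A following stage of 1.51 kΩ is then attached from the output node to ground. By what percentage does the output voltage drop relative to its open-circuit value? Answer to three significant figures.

13.7 %

The divider's output (Thévenin) resistance is R_s‖R_g = 239.8 Ω.
Fractional drop under load = R_th/(R_th + R_L) = 239.8 / (239.8 + 1510) = 0.1371.
So the output falls by 13.7 %.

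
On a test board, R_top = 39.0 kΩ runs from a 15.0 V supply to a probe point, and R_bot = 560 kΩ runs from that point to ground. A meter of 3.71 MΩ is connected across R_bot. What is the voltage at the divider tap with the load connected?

V_out ≈ 13.9 V

The load sits in parallel with R_bot: R_bot‖R_L = (560 × 3710) / (560 + 3710) = 486.6 kΩ.
V_out = 15.0 × 486.6 / (39.0 + 486.6) = 15.0 × 486.6/525.6 = 13.9 V.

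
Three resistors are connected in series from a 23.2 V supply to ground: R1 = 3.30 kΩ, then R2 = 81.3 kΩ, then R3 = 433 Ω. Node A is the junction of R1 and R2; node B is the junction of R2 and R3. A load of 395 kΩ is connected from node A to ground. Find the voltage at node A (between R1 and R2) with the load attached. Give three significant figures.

Below node A the series string R2+R3 = 81730 Ω sits in parallel with the 395000 Ω load: 67720 Ω.
V_A = 23.2 × 67720/(3300 + 67720) = 22.1 V.

V ≈ 22.1 V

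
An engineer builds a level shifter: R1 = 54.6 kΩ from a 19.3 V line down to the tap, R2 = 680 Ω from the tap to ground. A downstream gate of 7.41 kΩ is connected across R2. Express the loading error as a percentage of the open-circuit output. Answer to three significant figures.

The divider's output (Thévenin) resistance is R1‖R2 = 671.6 Ω.
Fractional drop under load = R_th/(R_th + R_L) = 671.6 / (671.6 + 7410) = 0.08311.
So the output falls by 8.31 %.

8.31 %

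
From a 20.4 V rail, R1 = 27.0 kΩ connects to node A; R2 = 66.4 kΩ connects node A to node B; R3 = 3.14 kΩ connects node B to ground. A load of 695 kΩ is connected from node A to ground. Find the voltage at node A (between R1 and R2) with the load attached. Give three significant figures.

Below node A the series string R2+R3 = 69.54 kΩ sits in parallel with the 695 kΩ load: 63.21 kΩ.
V_A = 20.4 × 63.21/(27.0 + 63.21) = 14.3 V.

V ≈ 14.3 V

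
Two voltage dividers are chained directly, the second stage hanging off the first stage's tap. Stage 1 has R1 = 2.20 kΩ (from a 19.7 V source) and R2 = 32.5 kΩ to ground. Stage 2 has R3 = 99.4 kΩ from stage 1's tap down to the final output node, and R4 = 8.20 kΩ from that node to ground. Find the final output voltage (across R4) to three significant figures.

Stage 2 presents R3+R4 = 107.6 kΩ as a load on stage 1's tap.
Stage 1's lower leg becomes R2‖(R3+R4) = 24.96 kΩ, so V_mid = 19.7 × 24.96/27.16 = 18.10 V.
Stage 2 is itself unloaded: V_out = V_mid × R4/(R3+R4) = 18.10 × 8.20/107.6 = 1.38 V.

V_out ≈ 1.38 V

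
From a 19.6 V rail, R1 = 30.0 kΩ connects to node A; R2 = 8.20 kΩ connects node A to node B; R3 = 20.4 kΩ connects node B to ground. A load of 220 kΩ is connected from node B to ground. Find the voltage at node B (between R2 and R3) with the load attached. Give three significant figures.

V ≈ 6.43 V

At node B, R3 is in parallel with the load: R3‖R_L = 18.67 kΩ.
Below node A the resistance is R2 + (R3‖R_L) = 26.87 kΩ, so V_A = 19.6 × 26.87/56.87 = 9.260 V.
Then V_B = V_A × (R3‖R_L)/(R2 + R3‖R_L) = 9.260 × 18.67/26.87 = 6.43 V.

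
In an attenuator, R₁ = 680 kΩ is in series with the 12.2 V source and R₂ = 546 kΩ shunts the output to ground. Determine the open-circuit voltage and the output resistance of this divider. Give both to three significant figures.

V_th is the open-circuit tap voltage: 12.2 × 546/(680 + 546) = 5.43 V.
With the supply zeroed, R₁ and R₂ appear in parallel from the tap: R_th = R₁‖R₂ = (680 × 546)/1226 = 303 kΩ.

V_th = 5.43 V, R_th = 303 kΩ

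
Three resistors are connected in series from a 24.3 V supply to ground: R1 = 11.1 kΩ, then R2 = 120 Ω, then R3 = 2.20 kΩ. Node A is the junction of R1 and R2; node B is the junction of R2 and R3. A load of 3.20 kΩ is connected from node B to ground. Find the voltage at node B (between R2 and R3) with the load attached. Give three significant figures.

V ≈ 2.53 V

At node B, R3 is in parallel with the load: R3‖R_L = 1304 Ω.
Below node A the resistance is R2 + (R3‖R_L) = 1424 Ω, so V_A = 24.3 × 1424/12520 = 2.762 V.
Then V_B = V_A × (R3‖R_L)/(R2 + R3‖R_L) = 2.762 × 1304/1424 = 2.53 V.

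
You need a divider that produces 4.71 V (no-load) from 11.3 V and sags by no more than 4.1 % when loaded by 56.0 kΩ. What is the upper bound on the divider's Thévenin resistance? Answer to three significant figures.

Loading drop = R_th/(R_th + R_L) ≤ 0.0410, so R_th ≤ R_L · ε/(1−ε) = 56.0 kΩ × 0.0410/0.9590 = 2.39 kΩ.
(Any R1, R2 with R2/(R1+R2) = 0.417 and R1‖R2 ≤ 2.39 kΩ will meet the spec.)

R_th ≤ 2.39 kΩ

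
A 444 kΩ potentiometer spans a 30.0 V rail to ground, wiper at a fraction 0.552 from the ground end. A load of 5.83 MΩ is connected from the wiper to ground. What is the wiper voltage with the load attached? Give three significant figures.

The wiper splits the pot into (1−α)R = 198.9 kΩ above and αR = 245.1 kΩ below.
Lower section ‖ load = 235.2 kΩ.
V_wiper = 30.0 × 235.2/(198.9 + 235.2) = 16.3 V.

V ≈ 16.3 V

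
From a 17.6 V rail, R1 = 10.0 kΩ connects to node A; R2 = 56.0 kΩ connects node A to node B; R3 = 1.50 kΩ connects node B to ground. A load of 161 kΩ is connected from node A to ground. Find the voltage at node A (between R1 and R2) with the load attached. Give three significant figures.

Below node A the series string R2+R3 = 57.50 kΩ sits in parallel with the 161 kΩ load: 42.37 kΩ.
V_A = 17.6 × 42.37/(10.0 + 42.37) = 14.2 V.

V ≈ 14.2 V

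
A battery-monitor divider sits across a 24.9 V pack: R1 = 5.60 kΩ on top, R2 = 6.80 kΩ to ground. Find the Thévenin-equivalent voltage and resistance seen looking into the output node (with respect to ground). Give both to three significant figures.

V_th = 13.7 V, R_th = 3.07 kΩ

V_th is the open-circuit tap voltage: 24.9 × 6.80/(5.60 + 6.80) = 13.7 V.
With the supply zeroed, R1 and R2 appear in parallel from the tap: R_th = R1‖R2 = (5.60 × 6.80)/12.40 = 3.07 kΩ.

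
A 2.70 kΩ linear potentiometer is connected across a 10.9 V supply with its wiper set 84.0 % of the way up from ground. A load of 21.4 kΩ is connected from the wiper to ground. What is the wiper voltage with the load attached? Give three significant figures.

V ≈ 9.00 V

The wiper splits the pot into (1−α)R = 432.0 Ω above and αR = 2268 Ω below.
Lower section ‖ load = 2051 Ω.
V_wiper = 10.9 × 2051/(432.0 + 2051) = 9.00 V.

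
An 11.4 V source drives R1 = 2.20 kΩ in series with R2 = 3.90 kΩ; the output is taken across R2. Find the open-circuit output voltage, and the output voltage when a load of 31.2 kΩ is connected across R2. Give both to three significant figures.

Unloaded: 7.29 V; loaded: 6.97 V

Open-circuit: V = 11.4 × 3.90/(2.20 + 3.90) = 7.29 V.
With the load, R2 becomes R2‖R_L = 3.467 kΩ, so V = 11.4 × 3.467/5.667 = 6.97 V.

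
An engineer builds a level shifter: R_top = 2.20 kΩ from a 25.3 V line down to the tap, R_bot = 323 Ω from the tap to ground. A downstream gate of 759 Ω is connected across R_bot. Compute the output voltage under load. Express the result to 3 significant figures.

V_out ≈ 2.36 V

The load sits in parallel with R_bot: R_bot‖R_L = (323 × 759) / (323 + 759) = 226.6 Ω.
V_out = 25.3 × 226.6 / (2200 + 226.6) = 25.3 × 226.6/2427 = 2.36 V.
(Unloaded it would have been 3.24 V.)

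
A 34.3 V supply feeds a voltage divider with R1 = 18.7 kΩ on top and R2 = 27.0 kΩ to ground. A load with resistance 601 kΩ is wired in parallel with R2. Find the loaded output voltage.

V_out ≈ 19.9 V

The load sits in parallel with R2: R2‖R_L = (27.0 × 601) / (27.0 + 601) = 25.84 kΩ.
V_out = 34.3 × 25.84 / (18.7 + 25.84) = 34.3 × 25.84/44.54 = 19.9 V.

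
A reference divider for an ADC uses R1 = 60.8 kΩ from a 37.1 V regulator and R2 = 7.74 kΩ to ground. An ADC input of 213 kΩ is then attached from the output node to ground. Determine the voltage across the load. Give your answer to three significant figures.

V_out ≈ 4.06 V

The load sits in parallel with R2: R2‖R_L = (7.74 × 213) / (7.74 + 213) = 7.469 kΩ.
V_out = 37.1 × 7.469 / (60.8 + 7.469) = 37.1 × 7.469/68.27 = 4.06 V.
(Unloaded it would have been 4.19 V.)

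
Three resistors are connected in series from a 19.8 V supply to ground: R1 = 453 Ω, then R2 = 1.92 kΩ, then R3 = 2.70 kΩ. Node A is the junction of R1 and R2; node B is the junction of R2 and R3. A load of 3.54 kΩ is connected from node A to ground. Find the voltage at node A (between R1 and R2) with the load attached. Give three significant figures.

V ≈ 16.1 V

Below node A the series string R2+R3 = 4620 Ω sits in parallel with the 3540 Ω load: 2004 Ω.
V_A = 19.8 × 2004/(453 + 2004) = 16.1 V.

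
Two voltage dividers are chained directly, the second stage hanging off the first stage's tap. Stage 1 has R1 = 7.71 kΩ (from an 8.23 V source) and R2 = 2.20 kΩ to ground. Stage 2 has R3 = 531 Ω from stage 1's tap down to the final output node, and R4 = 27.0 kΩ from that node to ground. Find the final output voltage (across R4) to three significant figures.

V_out ≈ 1.69 V

Stage 2 presents R3+R4 = 27530 Ω as a load on stage 1's tap.
Stage 1's lower leg becomes R2‖(R3+R4) = 2037 Ω, so V_mid = 8.23 × 2037/9747 = 1.720 V.
Stage 2 is itself unloaded: V_out = V_mid × R4/(R3+R4) = 1.720 × 27000/27530 = 1.69 V.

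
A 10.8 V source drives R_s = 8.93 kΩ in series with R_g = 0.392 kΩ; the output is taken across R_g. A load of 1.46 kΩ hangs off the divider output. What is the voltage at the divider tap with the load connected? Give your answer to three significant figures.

The load sits in parallel with R_g: R_g‖R_L = (392 × 1460) / (392 + 1460) = 309.0 Ω.
V_out = 10.8 × 309.0 / (8930 + 309.0) = 10.8 × 309.0/9239 = 0.361 V.
(Unloaded it would have been 0.454 V.)

V_out ≈ 0.361 V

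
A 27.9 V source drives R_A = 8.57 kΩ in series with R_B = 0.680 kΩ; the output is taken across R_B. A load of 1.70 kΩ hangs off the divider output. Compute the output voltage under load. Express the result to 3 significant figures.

V_out ≈ 1.50 V

The load sits in parallel with R_B: R_B‖R_L = (680 × 1700) / (680 + 1700) = 485.7 Ω.
V_out = 27.9 × 485.7 / (8570 + 485.7) = 27.9 × 485.7/9056 = 1.50 V.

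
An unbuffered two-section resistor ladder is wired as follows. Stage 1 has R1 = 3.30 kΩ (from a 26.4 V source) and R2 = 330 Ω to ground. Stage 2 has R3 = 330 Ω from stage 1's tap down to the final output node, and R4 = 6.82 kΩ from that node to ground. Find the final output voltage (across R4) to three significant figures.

Stage 2 presents R3+R4 = 7150 Ω as a load on stage 1's tap.
Stage 1's lower leg becomes R2‖(R3+R4) = 315.4 Ω, so V_mid = 26.4 × 315.4/3615 = 2.303 V.
Stage 2 is itself unloaded: V_out = V_mid × R4/(R3+R4) = 2.303 × 6820/7150 = 2.20 V.

V_out ≈ 2.20 V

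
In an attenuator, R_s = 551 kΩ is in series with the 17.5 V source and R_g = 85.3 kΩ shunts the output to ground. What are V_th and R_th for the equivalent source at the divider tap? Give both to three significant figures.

V_th = 2.35 V, R_th = 73.9 kΩ

V_th is the open-circuit tap voltage: 17.5 × 85.3/(551 + 85.3) = 2.35 V.
With the supply zeroed, R_s and R_g appear in parallel from the tap: R_th = R_s‖R_g = (551 × 85.3)/636.3 = 73.9 kΩ.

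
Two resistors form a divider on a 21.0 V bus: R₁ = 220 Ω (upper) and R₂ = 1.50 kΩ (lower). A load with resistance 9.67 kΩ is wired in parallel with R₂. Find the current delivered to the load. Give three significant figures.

R₂‖R_L = 1299 Ω; V_out = 21.0 × 1299/1519 = 17.96 V.
I_L = V_out / R_L = 17.96 / 9.67 kΩ = 1.86 mA.

I_L ≈ 1.86 mA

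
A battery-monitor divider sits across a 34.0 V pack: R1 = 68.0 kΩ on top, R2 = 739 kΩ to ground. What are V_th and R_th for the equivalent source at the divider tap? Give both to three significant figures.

V_th = 31.1 V, R_th = 62.3 kΩ

V_th is the open-circuit tap voltage: 34.0 × 739/(68.0 + 739) = 31.1 V.
With the supply zeroed, R1 and R2 appear in parallel from the tap: R_th = R1‖R2 = (68.0 × 739)/807.0 = 62.3 kΩ.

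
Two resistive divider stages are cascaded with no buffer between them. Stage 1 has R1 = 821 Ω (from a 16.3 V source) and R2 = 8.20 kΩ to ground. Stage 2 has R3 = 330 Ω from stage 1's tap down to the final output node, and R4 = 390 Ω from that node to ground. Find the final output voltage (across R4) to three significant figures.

V_out ≈ 3.94 V

Stage 2 presents R3+R4 = 720.0 Ω as a load on stage 1's tap.
Stage 1's lower leg becomes R2‖(R3+R4) = 661.9 Ω, so V_mid = 16.3 × 661.9/1483 = 7.275 V.
Stage 2 is itself unloaded: V_out = V_mid × R4/(R3+R4) = 7.275 × 390/720.0 = 3.94 V.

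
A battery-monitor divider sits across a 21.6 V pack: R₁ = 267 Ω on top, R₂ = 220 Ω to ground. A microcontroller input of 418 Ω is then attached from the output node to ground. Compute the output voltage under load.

The load sits in parallel with R₂: R₂‖R_L = (220 × 418) / (220 + 418) = 144.1 Ω.
V_out = 21.6 × 144.1 / (267 + 144.1) = 21.6 × 144.1/411.1 = 7.57 V.

V_out ≈ 7.57 V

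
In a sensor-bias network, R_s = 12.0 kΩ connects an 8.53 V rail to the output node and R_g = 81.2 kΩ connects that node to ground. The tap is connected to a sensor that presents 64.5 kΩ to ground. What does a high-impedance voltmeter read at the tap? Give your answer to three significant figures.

The load sits in parallel with R_g: R_g‖R_L = (81.2 × 64.5) / (81.2 + 64.5) = 35.95 kΩ.
V_out = 8.53 × 35.95 / (12.0 + 35.95) = 8.53 × 35.95/47.95 = 6.40 V.

V_out ≈ 6.40 V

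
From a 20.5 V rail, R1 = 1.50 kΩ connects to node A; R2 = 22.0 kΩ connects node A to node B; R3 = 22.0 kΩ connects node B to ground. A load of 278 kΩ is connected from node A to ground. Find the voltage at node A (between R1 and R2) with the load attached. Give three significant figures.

V ≈ 19.7 V

Below node A the series string R2+R3 = 44.00 kΩ sits in parallel with the 278 kΩ load: 37.99 kΩ.
V_A = 20.5 × 37.99/(1.50 + 37.99) = 19.7 V.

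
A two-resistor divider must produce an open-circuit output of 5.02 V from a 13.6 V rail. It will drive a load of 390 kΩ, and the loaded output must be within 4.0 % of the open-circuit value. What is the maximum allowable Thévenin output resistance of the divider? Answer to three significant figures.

R_th ≤ 16.2 kΩ

Loading drop = R_th/(R_th + R_L) ≤ 0.0400, so R_th ≤ R_L · ε/(1−ε) = 390 kΩ × 0.0400/0.9600 = 16.2 kΩ.
(Any R1, R2 with R2/(R1+R2) = 0.369 and R1‖R2 ≤ 16.2 kΩ will meet the spec.)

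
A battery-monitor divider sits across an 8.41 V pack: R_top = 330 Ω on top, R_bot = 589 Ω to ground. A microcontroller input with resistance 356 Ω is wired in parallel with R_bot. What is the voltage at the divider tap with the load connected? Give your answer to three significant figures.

V_out ≈ 3.38 V

The load sits in parallel with R_bot: R_bot‖R_L = (589 × 356) / (589 + 356) = 221.9 Ω.
V_out = 8.41 × 221.9 / (330 + 221.9) = 8.41 × 221.9/551.9 = 3.38 V.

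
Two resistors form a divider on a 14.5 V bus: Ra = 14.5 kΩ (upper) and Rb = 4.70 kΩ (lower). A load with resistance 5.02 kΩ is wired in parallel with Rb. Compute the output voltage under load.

V_out ≈ 2.08 V

The load sits in parallel with Rb: Rb‖R_L = (4.70 × 5.02) / (4.70 + 5.02) = 2.427 kΩ.
V_out = 14.5 × 2.427 / (14.5 + 2.427) = 14.5 × 2.427/16.93 = 2.08 V.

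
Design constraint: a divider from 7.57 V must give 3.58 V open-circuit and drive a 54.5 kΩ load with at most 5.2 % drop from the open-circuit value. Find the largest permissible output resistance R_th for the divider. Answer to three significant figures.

R_th ≤ 2.99 kΩ

Loading drop = R_th/(R_th + R_L) ≤ 0.0520, so R_th ≤ R_L · ε/(1−ε) = 54.5 kΩ × 0.0520/0.9480 = 2.99 kΩ.
(Any R1, R2 with R2/(R1+R2) = 0.473 and R1‖R2 ≤ 2.99 kΩ will meet the spec.)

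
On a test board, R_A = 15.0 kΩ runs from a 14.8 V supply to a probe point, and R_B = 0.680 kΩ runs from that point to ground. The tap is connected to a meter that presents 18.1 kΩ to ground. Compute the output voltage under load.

The load sits in parallel with R_B: R_B‖R_L = (680 × 18100) / (680 + 18100) = 655.4 Ω.
V_out = 14.8 × 655.4 / (15000 + 655.4) = 14.8 × 655.4/15660 = 0.620 V.
(Unloaded it would have been 0.642 V.)

V_out ≈ 0.620 V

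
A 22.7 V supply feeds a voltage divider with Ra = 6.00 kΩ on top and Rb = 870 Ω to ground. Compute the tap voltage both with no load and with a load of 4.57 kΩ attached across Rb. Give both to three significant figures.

Open-circuit: V = 22.7 × 870/(6000 + 870) = 2.87 V.
With the load, Rb becomes Rb‖R_L = 730.9 Ω, so V = 22.7 × 730.9/6731 = 2.46 V.

Unloaded: 2.87 V; loaded: 2.46 V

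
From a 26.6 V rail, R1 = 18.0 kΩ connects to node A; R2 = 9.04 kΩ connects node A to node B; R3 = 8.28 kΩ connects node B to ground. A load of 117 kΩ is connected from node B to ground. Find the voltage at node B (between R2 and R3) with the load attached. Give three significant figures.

At node B, R3 is in parallel with the load: R3‖R_L = 7.733 kΩ.
Below node A the resistance is R2 + (R3‖R_L) = 16.77 kΩ, so V_A = 26.6 × 16.77/34.77 = 12.83 V.
Then V_B = V_A × (R3‖R_L)/(R2 + R3‖R_L) = 12.83 × 7.733/16.77 = 5.92 V.

V ≈ 5.92 V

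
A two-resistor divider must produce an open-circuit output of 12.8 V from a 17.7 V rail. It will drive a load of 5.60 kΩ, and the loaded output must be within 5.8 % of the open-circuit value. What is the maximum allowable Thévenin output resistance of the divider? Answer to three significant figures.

R_th ≤ 345 Ω

Loading drop = R_th/(R_th + R_L) ≤ 0.0580, so R_th ≤ R_L · ε/(1−ε) = 5.60 kΩ × 0.0580/0.9420 = 345 Ω.
(Any R1, R2 with R2/(R1+R2) = 0.723 and R1‖R2 ≤ 345 Ω will meet the spec.)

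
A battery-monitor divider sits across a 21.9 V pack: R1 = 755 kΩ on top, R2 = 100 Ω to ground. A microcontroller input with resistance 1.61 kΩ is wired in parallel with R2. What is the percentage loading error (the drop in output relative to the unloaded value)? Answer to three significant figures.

The divider's output (Thévenin) resistance is R1‖R2 = 99.99 Ω.
Fractional drop under load = R_th/(R_th + R_L) = 99.99 / (99.99 + 1610) = 0.05847.
So the output falls by 5.85 %.

5.85 %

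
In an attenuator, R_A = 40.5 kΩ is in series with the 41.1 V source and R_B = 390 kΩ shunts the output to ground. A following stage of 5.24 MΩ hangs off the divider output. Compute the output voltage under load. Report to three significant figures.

The load sits in parallel with R_B: R_B‖R_L = (390 × 5240) / (390 + 5240) = 363.0 kΩ.
V_out = 41.1 × 363.0 / (40.5 + 363.0) = 41.1 × 363.0/403.5 = 37.0 V.

V_out ≈ 37.0 V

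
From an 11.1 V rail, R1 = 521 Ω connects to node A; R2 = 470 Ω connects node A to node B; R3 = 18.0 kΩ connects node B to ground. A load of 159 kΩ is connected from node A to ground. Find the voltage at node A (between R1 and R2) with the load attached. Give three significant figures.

Below node A the series string R2+R3 = 18470 Ω sits in parallel with the 159000 Ω load: 16550 Ω.
V_A = 11.1 × 16550/(521 + 16550) = 10.8 V.

V ≈ 10.8 V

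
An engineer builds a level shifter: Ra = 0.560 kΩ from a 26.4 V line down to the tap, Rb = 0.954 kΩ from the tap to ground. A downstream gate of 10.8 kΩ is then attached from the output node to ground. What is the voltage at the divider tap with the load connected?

The load sits in parallel with Rb: Rb‖R_L = (954 × 10800) / (954 + 10800) = 876.6 Ω.
V_out = 26.4 × 876.6 / (560 + 876.6) = 26.4 × 876.6/1437 = 16.1 V.

V_out ≈ 16.1 V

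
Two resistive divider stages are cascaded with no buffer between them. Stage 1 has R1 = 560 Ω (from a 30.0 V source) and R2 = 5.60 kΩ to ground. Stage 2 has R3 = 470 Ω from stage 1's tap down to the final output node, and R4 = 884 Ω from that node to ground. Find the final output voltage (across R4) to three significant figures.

V_out ≈ 12.9 V

Stage 2 presents R3+R4 = 1354 Ω as a load on stage 1's tap.
Stage 1's lower leg becomes R2‖(R3+R4) = 1090 Ω, so V_mid = 30.0 × 1090/1650 = 19.82 V.
Stage 2 is itself unloaded: V_out = V_mid × R4/(R3+R4) = 19.82 × 884/1354 = 12.9 V.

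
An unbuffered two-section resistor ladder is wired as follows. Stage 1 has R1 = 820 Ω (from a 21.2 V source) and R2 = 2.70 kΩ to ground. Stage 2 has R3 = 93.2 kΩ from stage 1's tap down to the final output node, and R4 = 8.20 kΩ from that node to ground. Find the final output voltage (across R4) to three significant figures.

V_out ≈ 1.31 V

Stage 2 presents R3+R4 = 101400 Ω as a load on stage 1's tap.
Stage 1's lower leg becomes R2‖(R3+R4) = 2630 Ω, so V_mid = 21.2 × 2630/3450 = 16.16 V.
Stage 2 is itself unloaded: V_out = V_mid × R4/(R3+R4) = 16.16 × 8200/101400 = 1.31 V.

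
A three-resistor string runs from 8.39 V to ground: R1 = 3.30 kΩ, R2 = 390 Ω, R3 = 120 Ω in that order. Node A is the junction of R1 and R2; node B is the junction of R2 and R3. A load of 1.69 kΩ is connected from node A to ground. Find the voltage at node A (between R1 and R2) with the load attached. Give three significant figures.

V ≈ 0.890 V

Below node A the series string R2+R3 = 510.0 Ω sits in parallel with the 1690 Ω load: 391.8 Ω.
V_A = 8.39 × 391.8/(3300 + 391.8) = 0.890 V.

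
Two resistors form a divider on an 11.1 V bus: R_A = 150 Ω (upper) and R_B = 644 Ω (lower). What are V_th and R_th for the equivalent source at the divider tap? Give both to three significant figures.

V_th is the open-circuit tap voltage: 11.1 × 644/(150 + 644) = 9.00 V.
With the supply zeroed, R_A and R_B appear in parallel from the tap: R_th = R_A‖R_B = (150 × 644)/794.0 = 122 Ω.

V_th = 9.00 V, R_th = 122 Ω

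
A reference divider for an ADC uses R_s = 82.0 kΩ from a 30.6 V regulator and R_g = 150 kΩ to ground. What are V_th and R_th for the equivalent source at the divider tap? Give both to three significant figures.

V_th = 19.8 V, R_th = 53.0 kΩ

V_th is the open-circuit tap voltage: 30.6 × 150/(82.0 + 150) = 19.8 V.
With the supply zeroed, R_s and R_g appear in parallel from the tap: R_th = R_s‖R_g = (82.0 × 150)/232.0 = 53.0 kΩ.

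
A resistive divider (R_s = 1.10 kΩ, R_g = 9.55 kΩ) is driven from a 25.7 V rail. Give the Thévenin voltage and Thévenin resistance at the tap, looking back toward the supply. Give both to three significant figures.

V_th = 23.0 V, R_th = 986 Ω

V_th is the open-circuit tap voltage: 25.7 × 9.55/(1.10 + 9.55) = 23.0 V.
With the supply zeroed, R_s and R_g appear in parallel from the tap: R_th = R_s‖R_g = (1.10 × 9.55)/10.65 = 986 Ω.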